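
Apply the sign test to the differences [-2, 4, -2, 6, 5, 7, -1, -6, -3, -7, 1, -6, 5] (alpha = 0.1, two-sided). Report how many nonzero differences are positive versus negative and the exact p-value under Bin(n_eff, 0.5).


Step 1: Discard zero differences. Original n = 13; n_eff = number of nonzero differences = 13.
Nonzero differences (with sign): -2, +4, -2, +6, +5, +7, -1, -6, -3, -7, +1, -6, +5
Step 2: Count signs: positive = 6, negative = 7.
Step 3: Under H0: P(positive) = 0.5, so the number of positives S ~ Bin(13, 0.5).
Step 4: Two-sided exact p-value = sum of Bin(13,0.5) probabilities at or below the observed probability = 1.000000.
Step 5: alpha = 0.1. fail to reject H0.

n_eff = 13, pos = 6, neg = 7, p = 1.000000, fail to reject H0.


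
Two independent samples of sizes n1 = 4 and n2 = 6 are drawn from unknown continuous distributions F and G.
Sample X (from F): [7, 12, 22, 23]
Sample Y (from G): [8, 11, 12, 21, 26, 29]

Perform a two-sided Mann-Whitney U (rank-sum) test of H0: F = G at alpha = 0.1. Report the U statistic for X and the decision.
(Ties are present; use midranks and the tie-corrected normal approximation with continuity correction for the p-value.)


Step 1: Combine and sort all 10 observations; assign midranks.
sorted (value, group): (7,X), (8,Y), (11,Y), (12,X), (12,Y), (21,Y), (22,X), (23,X), (26,Y), (29,Y)
ranks: 7->1, 8->2, 11->3, 12->4.5, 12->4.5, 21->6, 22->7, 23->8, 26->9, 29->10
Step 2: Rank sum for X: R1 = 1 + 4.5 + 7 + 8 = 20.5.
Step 3: U_X = R1 - n1(n1+1)/2 = 20.5 - 4*5/2 = 20.5 - 10 = 10.5.
       U_Y = n1*n2 - U_X = 24 - 10.5 = 13.5.
Step 4: Ties are present, so use the tie-corrected normal approximation (with continuity correction) for the p-value.
Step 5: p-value = 0.830664; compare to alpha = 0.1. fail to reject H0.

U_X = 10.5, p = 0.830664, fail to reject H0 at alpha = 0.1.


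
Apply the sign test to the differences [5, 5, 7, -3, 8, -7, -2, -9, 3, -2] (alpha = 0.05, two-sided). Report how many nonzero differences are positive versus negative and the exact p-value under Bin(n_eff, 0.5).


Step 1: Discard zero differences. Original n = 10; n_eff = number of nonzero differences = 10.
Nonzero differences (with sign): +5, +5, +7, -3, +8, -7, -2, -9, +3, -2
Step 2: Count signs: positive = 5, negative = 5.
Step 3: Under H0: P(positive) = 0.5, so the number of positives S ~ Bin(10, 0.5).
Step 4: Two-sided exact p-value = sum of Bin(10,0.5) probabilities at or below the observed probability = 1.000000.
Step 5: alpha = 0.05. fail to reject H0.

n_eff = 10, pos = 5, neg = 5, p = 1.000000, fail to reject H0.


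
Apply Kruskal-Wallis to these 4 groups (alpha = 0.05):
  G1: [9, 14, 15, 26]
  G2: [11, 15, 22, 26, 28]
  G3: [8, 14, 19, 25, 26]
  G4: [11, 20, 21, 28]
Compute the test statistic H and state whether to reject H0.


Step 1: Combine all N = 18 observations and assign midranks.
sorted (value, group, rank): (8,G3,1), (9,G1,2), (11,G2,3.5), (11,G4,3.5), (14,G1,5.5), (14,G3,5.5), (15,G1,7.5), (15,G2,7.5), (19,G3,9), (20,G4,10), (21,G4,11), (22,G2,12), (25,G3,13), (26,G1,15), (26,G2,15), (26,G3,15), (28,G2,17.5), (28,G4,17.5)
Step 2: Sum ranks within each group.
R_1 = 30 (n_1 = 4)
R_2 = 55.5 (n_2 = 5)
R_3 = 43.5 (n_3 = 5)
R_4 = 42 (n_4 = 4)
Step 3: H = 12/(N(N+1)) * sum(R_i^2/n_i) - 3(N+1)
     = 12/(18*19) * (30^2/4 + 55.5^2/5 + 43.5^2/5 + 42^2/4) - 3*19
     = 0.035088 * 1660.5 - 57
     = 1.263158.
Step 4: Ties present; correction factor C = 1 - 48/(18^3 - 18) = 0.991744. Corrected H = 1.263158 / 0.991744 = 1.273673.
Step 5: Under H0, H ~ chi^2(3); p-value = 0.735394.
Step 6: alpha = 0.05. fail to reject H0.

H = 1.2737, df = 3, p = 0.735394, fail to reject H0.


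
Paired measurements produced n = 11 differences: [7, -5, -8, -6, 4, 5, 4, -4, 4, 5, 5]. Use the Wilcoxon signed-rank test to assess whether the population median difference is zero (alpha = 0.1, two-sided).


Step 1: Drop any zero differences (none here) and take |d_i|.
|d| = [7, 5, 8, 6, 4, 5, 4, 4, 4, 5, 5]
Step 2: Midrank |d_i| (ties get averaged ranks).
ranks: |7|->10, |5|->6.5, |8|->11, |6|->9, |4|->2.5, |5|->6.5, |4|->2.5, |4|->2.5, |4|->2.5, |5|->6.5, |5|->6.5
Step 3: Attach original signs; sum ranks with positive sign and with negative sign.
W+ = 10 + 2.5 + 6.5 + 2.5 + 2.5 + 6.5 + 6.5 = 37
W- = 6.5 + 11 + 9 + 2.5 = 29
(Check: W+ + W- = 66 should equal n(n+1)/2 = 66.)
Step 4: Test statistic W = min(W+, W-) = 29.
Step 5: Ties in |d|, so use the tie-corrected normal approximation.
        E[W] = n(n+1)/4 = 11*12/4 = 33.
        Tie groups: |d|=4 (t=4), |d|=5 (t=4); sum(t^3 - t) = 120.
        Var[W] = n(n+1)(2n+1)/24 - sum(t^3-t)/48 = 3036/24 - 120/48 = 124.
        z = (W - E[W]) / sqrt(Var[W]) = (29 - 33) / 11.1355 = -0.3592.
        Two-sided p = 2*Phi(z) = 0.719438.
Step 6: alpha = 0.1. fail to reject H0.

W+ = 37, W- = 29, W = min = 29, p = 0.719438, fail to reject H0.


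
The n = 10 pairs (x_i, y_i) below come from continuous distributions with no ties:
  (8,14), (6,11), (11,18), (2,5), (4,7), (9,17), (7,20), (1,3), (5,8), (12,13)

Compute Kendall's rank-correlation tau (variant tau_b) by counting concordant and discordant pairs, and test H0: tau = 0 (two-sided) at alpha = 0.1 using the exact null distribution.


Step 1: Enumerate the 45 unordered pairs (i,j) with i<j and classify each by sign(x_j-x_i) * sign(y_j-y_i).
  (1,2):dx=-2,dy=-3->C; (1,3):dx=+3,dy=+4->C; (1,4):dx=-6,dy=-9->C; (1,5):dx=-4,dy=-7->C
  (1,6):dx=+1,dy=+3->C; (1,7):dx=-1,dy=+6->D; (1,8):dx=-7,dy=-11->C; (1,9):dx=-3,dy=-6->C
  (1,10):dx=+4,dy=-1->D; (2,3):dx=+5,dy=+7->C; (2,4):dx=-4,dy=-6->C; (2,5):dx=-2,dy=-4->C
  (2,6):dx=+3,dy=+6->C; (2,7):dx=+1,dy=+9->C; (2,8):dx=-5,dy=-8->C; (2,9):dx=-1,dy=-3->C
  (2,10):dx=+6,dy=+2->C; (3,4):dx=-9,dy=-13->C; (3,5):dx=-7,dy=-11->C; (3,6):dx=-2,dy=-1->C
  (3,7):dx=-4,dy=+2->D; (3,8):dx=-10,dy=-15->C; (3,9):dx=-6,dy=-10->C; (3,10):dx=+1,dy=-5->D
  (4,5):dx=+2,dy=+2->C; (4,6):dx=+7,dy=+12->C; (4,7):dx=+5,dy=+15->C; (4,8):dx=-1,dy=-2->C
  (4,9):dx=+3,dy=+3->C; (4,10):dx=+10,dy=+8->C; (5,6):dx=+5,dy=+10->C; (5,7):dx=+3,dy=+13->C
  (5,8):dx=-3,dy=-4->C; (5,9):dx=+1,dy=+1->C; (5,10):dx=+8,dy=+6->C; (6,7):dx=-2,dy=+3->D
  (6,8):dx=-8,dy=-14->C; (6,9):dx=-4,dy=-9->C; (6,10):dx=+3,dy=-4->D; (7,8):dx=-6,dy=-17->C
  (7,9):dx=-2,dy=-12->C; (7,10):dx=+5,dy=-7->D; (8,9):dx=+4,dy=+5->C; (8,10):dx=+11,dy=+10->C
  (9,10):dx=+7,dy=+5->C
Step 2: C = 38, D = 7, total pairs = 45.
Step 3: tau = (C - D)/(n(n-1)/2) = (38 - 7)/45 = 0.688889.
Step 4: Exact two-sided p-value (enumerate n! = 3628800 permutations of y under H0): p = 0.004687.
Step 5: alpha = 0.1. reject H0.

tau_b = 0.6889 (C=38, D=7), p = 0.004687, reject H0.


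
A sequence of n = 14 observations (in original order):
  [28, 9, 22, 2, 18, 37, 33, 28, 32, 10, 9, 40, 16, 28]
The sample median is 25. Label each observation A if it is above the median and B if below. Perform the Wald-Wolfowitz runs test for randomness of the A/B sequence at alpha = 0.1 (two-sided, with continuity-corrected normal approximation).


Step 1: Compute median = 25; label A = above, B = below.
Labels in order: ABBBBAAAABBABA  (n_A = 7, n_B = 7)
Step 2: Count runs R = 7.
Step 3: Under H0 (random ordering), E[R] = 2*n_A*n_B/(n_A+n_B) + 1 = 2*7*7/14 + 1 = 8.0000.
        Var[R] = 2*n_A*n_B*(2*n_A*n_B - n_A - n_B) / ((n_A+n_B)^2 * (n_A+n_B-1)) = 8232/2548 = 3.2308.
        SD[R] = 1.7974.
Step 4: Continuity-corrected z = (R + 0.5 - E[R]) / SD[R] = (7 + 0.5 - 8.0000) / 1.7974 = -0.2782.
Step 5: Two-sided p-value via normal approximation = 2*(1 - Phi(|z|)) = 0.780879.
Step 6: alpha = 0.1. fail to reject H0.

R = 7, z = -0.2782, p = 0.780879, fail to reject H0.


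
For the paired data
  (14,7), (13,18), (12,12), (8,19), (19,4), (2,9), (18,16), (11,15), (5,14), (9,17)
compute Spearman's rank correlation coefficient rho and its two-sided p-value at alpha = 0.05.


Step 1: Rank x and y separately (midranks; no ties here).
rank(x): 14->8, 13->7, 12->6, 8->3, 19->10, 2->1, 18->9, 11->5, 5->2, 9->4
rank(y): 7->2, 18->9, 12->4, 19->10, 4->1, 9->3, 16->7, 15->6, 14->5, 17->8
Step 2: d_i = R_x(i) - R_y(i); compute d_i^2.
  (8-2)^2=36, (7-9)^2=4, (6-4)^2=4, (3-10)^2=49, (10-1)^2=81, (1-3)^2=4, (9-7)^2=4, (5-6)^2=1, (2-5)^2=9, (4-8)^2=16
sum(d^2) = 208.
Step 3: rho = 1 - 6*208 / (10*(10^2 - 1)) = 1 - 1248/990 = -0.260606.
Step 4: Under H0, t = rho * sqrt((n-2)/(1-rho^2)) = -0.7635 ~ t(8).
Step 5: Two-sided p-value from the t-distribution with 8 df = 0.467089.
Step 6: alpha = 0.05. fail to reject H0.

rho = -0.2606, p = 0.467089, fail to reject H0 at alpha = 0.05.


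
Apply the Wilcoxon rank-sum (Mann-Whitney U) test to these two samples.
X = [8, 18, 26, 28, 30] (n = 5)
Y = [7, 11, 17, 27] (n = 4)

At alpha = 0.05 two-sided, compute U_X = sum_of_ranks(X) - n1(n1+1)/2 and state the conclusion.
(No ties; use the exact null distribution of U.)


Step 1: Combine and sort all 9 observations; assign midranks.
sorted (value, group): (7,Y), (8,X), (11,Y), (17,Y), (18,X), (26,X), (27,Y), (28,X), (30,X)
ranks: 7->1, 8->2, 11->3, 17->4, 18->5, 26->6, 27->7, 28->8, 30->9
Step 2: Rank sum for X: R1 = 2 + 5 + 6 + 8 + 9 = 30.
Step 3: U_X = R1 - n1(n1+1)/2 = 30 - 5*6/2 = 30 - 15 = 15.
       U_Y = n1*n2 - U_X = 20 - 15 = 5.
Step 4: No ties, so the exact null distribution of U (based on enumerating the C(9,5) = 126 equally likely rank assignments) gives the two-sided p-value.
Step 5: p-value = 0.285714; compare to alpha = 0.05. fail to reject H0.

U_X = 15, p = 0.285714, fail to reject H0 at alpha = 0.05.


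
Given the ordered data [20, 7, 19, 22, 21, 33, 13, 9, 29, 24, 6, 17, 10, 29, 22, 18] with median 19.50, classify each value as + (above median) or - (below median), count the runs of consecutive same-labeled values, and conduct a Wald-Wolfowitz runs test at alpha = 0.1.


Step 1: Compute median = 19.50; label A = above, B = below.
Labels in order: ABBAAABBAABBBAAB  (n_A = 8, n_B = 8)
Step 2: Count runs R = 8.
Step 3: Under H0 (random ordering), E[R] = 2*n_A*n_B/(n_A+n_B) + 1 = 2*8*8/16 + 1 = 9.0000.
        Var[R] = 2*n_A*n_B*(2*n_A*n_B - n_A - n_B) / ((n_A+n_B)^2 * (n_A+n_B-1)) = 14336/3840 = 3.7333.
        SD[R] = 1.9322.
Step 4: Continuity-corrected z = (R + 0.5 - E[R]) / SD[R] = (8 + 0.5 - 9.0000) / 1.9322 = -0.2588.
Step 5: Two-sided p-value via normal approximation = 2*(1 - Phi(|z|)) = 0.795809.
Step 6: alpha = 0.1. fail to reject H0.

R = 8, z = -0.2588, p = 0.795809, fail to reject H0.


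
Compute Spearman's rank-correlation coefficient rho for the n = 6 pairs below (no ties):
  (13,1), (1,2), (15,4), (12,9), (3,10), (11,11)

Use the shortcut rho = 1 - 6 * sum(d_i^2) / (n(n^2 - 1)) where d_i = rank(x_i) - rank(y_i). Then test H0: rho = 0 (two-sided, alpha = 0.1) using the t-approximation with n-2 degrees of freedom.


Step 1: Rank x and y separately (midranks; no ties here).
rank(x): 13->5, 1->1, 15->6, 12->4, 3->2, 11->3
rank(y): 1->1, 2->2, 4->3, 9->4, 10->5, 11->6
Step 2: d_i = R_x(i) - R_y(i); compute d_i^2.
  (5-1)^2=16, (1-2)^2=1, (6-3)^2=9, (4-4)^2=0, (2-5)^2=9, (3-6)^2=9
sum(d^2) = 44.
Step 3: rho = 1 - 6*44 / (6*(6^2 - 1)) = 1 - 264/210 = -0.257143.
Step 4: Under H0, t = rho * sqrt((n-2)/(1-rho^2)) = -0.5322 ~ t(4).
Step 5: Two-sided p-value from the t-distribution with 4 df = 0.622787.
Step 6: alpha = 0.1. fail to reject H0.

rho = -0.2571, p = 0.622787, fail to reject H0 at alpha = 0.1.


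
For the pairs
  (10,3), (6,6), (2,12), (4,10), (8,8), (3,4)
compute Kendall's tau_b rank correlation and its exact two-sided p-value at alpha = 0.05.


Step 1: Enumerate the 15 unordered pairs (i,j) with i<j and classify each by sign(x_j-x_i) * sign(y_j-y_i).
  (1,2):dx=-4,dy=+3->D; (1,3):dx=-8,dy=+9->D; (1,4):dx=-6,dy=+7->D; (1,5):dx=-2,dy=+5->D
  (1,6):dx=-7,dy=+1->D; (2,3):dx=-4,dy=+6->D; (2,4):dx=-2,dy=+4->D; (2,5):dx=+2,dy=+2->C
  (2,6):dx=-3,dy=-2->C; (3,4):dx=+2,dy=-2->D; (3,5):dx=+6,dy=-4->D; (3,6):dx=+1,dy=-8->D
  (4,5):dx=+4,dy=-2->D; (4,6):dx=-1,dy=-6->C; (5,6):dx=-5,dy=-4->C
Step 2: C = 4, D = 11, total pairs = 15.
Step 3: tau = (C - D)/(n(n-1)/2) = (4 - 11)/15 = -0.466667.
Step 4: Exact two-sided p-value (enumerate n! = 720 permutations of y under H0): p = 0.272222.
Step 5: alpha = 0.05. fail to reject H0.

tau_b = -0.4667 (C=4, D=11), p = 0.272222, fail to reject H0.


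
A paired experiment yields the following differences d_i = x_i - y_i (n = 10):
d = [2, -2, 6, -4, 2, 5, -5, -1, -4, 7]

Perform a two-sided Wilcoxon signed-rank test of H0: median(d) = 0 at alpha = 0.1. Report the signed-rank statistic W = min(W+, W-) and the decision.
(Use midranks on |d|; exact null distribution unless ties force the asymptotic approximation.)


Step 1: Drop any zero differences (none here) and take |d_i|.
|d| = [2, 2, 6, 4, 2, 5, 5, 1, 4, 7]
Step 2: Midrank |d_i| (ties get averaged ranks).
ranks: |2|->3, |2|->3, |6|->9, |4|->5.5, |2|->3, |5|->7.5, |5|->7.5, |1|->1, |4|->5.5, |7|->10
Step 3: Attach original signs; sum ranks with positive sign and with negative sign.
W+ = 3 + 9 + 3 + 7.5 + 10 = 32.5
W- = 3 + 5.5 + 7.5 + 1 + 5.5 = 22.5
(Check: W+ + W- = 55 should equal n(n+1)/2 = 55.)
Step 4: Test statistic W = min(W+, W-) = 22.5.
Step 5: Ties in |d|, so use the tie-corrected normal approximation.
        E[W] = n(n+1)/4 = 10*11/4 = 27.5.
        Tie groups: |d|=2 (t=3), |d|=4 (t=2), |d|=5 (t=2); sum(t^3 - t) = 36.
        Var[W] = n(n+1)(2n+1)/24 - sum(t^3-t)/48 = 2310/24 - 36/48 = 95.5.
        z = (W - E[W]) / sqrt(Var[W]) = (22.5 - 27.5) / 9.7724 = -0.5116.
        Two-sided p = 2*Phi(z) = 0.608900.
Step 6: alpha = 0.1. fail to reject H0.

W+ = 32.5, W- = 22.5, W = min = 22.5, p = 0.608900, fail to reject H0.


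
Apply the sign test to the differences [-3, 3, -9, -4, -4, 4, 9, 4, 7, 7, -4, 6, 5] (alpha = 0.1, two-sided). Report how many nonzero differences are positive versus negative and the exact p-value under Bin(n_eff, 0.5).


Step 1: Discard zero differences. Original n = 13; n_eff = number of nonzero differences = 13.
Nonzero differences (with sign): -3, +3, -9, -4, -4, +4, +9, +4, +7, +7, -4, +6, +5
Step 2: Count signs: positive = 8, negative = 5.
Step 3: Under H0: P(positive) = 0.5, so the number of positives S ~ Bin(13, 0.5).
Step 4: Two-sided exact p-value = sum of Bin(13,0.5) probabilities at or below the observed probability = 0.581055.
Step 5: alpha = 0.1. fail to reject H0.

n_eff = 13, pos = 8, neg = 5, p = 0.581055, fail to reject H0.


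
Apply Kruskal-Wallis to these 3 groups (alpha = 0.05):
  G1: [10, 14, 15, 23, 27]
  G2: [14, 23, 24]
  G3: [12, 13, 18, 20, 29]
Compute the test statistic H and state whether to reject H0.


Step 1: Combine all N = 13 observations and assign midranks.
sorted (value, group, rank): (10,G1,1), (12,G3,2), (13,G3,3), (14,G1,4.5), (14,G2,4.5), (15,G1,6), (18,G3,7), (20,G3,8), (23,G1,9.5), (23,G2,9.5), (24,G2,11), (27,G1,12), (29,G3,13)
Step 2: Sum ranks within each group.
R_1 = 33 (n_1 = 5)
R_2 = 25 (n_2 = 3)
R_3 = 33 (n_3 = 5)
Step 3: H = 12/(N(N+1)) * sum(R_i^2/n_i) - 3(N+1)
     = 12/(13*14) * (33^2/5 + 25^2/3 + 33^2/5) - 3*14
     = 0.065934 * 643.933 - 42
     = 0.457143.
Step 4: Ties present; correction factor C = 1 - 12/(13^3 - 13) = 0.994505. Corrected H = 0.457143 / 0.994505 = 0.459669.
Step 5: Under H0, H ~ chi^2(2); p-value = 0.794665.
Step 6: alpha = 0.05. fail to reject H0.

H = 0.4597, df = 2, p = 0.794665, fail to reject H0.


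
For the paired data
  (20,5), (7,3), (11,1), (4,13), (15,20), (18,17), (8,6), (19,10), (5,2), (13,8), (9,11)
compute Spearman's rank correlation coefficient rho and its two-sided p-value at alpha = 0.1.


Step 1: Rank x and y separately (midranks; no ties here).
rank(x): 20->11, 7->3, 11->6, 4->1, 15->8, 18->9, 8->4, 19->10, 5->2, 13->7, 9->5
rank(y): 5->4, 3->3, 1->1, 13->9, 20->11, 17->10, 6->5, 10->7, 2->2, 8->6, 11->8
Step 2: d_i = R_x(i) - R_y(i); compute d_i^2.
  (11-4)^2=49, (3-3)^2=0, (6-1)^2=25, (1-9)^2=64, (8-11)^2=9, (9-10)^2=1, (4-5)^2=1, (10-7)^2=9, (2-2)^2=0, (7-6)^2=1, (5-8)^2=9
sum(d^2) = 168.
Step 3: rho = 1 - 6*168 / (11*(11^2 - 1)) = 1 - 1008/1320 = 0.236364.
Step 4: Under H0, t = rho * sqrt((n-2)/(1-rho^2)) = 0.7298 ~ t(9).
Step 5: Two-sided p-value from the t-distribution with 9 df = 0.484091.
Step 6: alpha = 0.1. fail to reject H0.

rho = 0.2364, p = 0.484091, fail to reject H0 at alpha = 0.1.


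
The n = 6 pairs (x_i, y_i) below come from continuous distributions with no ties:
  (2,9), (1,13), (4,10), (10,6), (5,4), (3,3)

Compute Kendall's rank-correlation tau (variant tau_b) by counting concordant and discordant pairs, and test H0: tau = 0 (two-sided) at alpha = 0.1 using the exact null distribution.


Step 1: Enumerate the 15 unordered pairs (i,j) with i<j and classify each by sign(x_j-x_i) * sign(y_j-y_i).
  (1,2):dx=-1,dy=+4->D; (1,3):dx=+2,dy=+1->C; (1,4):dx=+8,dy=-3->D; (1,5):dx=+3,dy=-5->D
  (1,6):dx=+1,dy=-6->D; (2,3):dx=+3,dy=-3->D; (2,4):dx=+9,dy=-7->D; (2,5):dx=+4,dy=-9->D
  (2,6):dx=+2,dy=-10->D; (3,4):dx=+6,dy=-4->D; (3,5):dx=+1,dy=-6->D; (3,6):dx=-1,dy=-7->C
  (4,5):dx=-5,dy=-2->C; (4,6):dx=-7,dy=-3->C; (5,6):dx=-2,dy=-1->C
Step 2: C = 5, D = 10, total pairs = 15.
Step 3: tau = (C - D)/(n(n-1)/2) = (5 - 10)/15 = -0.333333.
Step 4: Exact two-sided p-value (enumerate n! = 720 permutations of y under H0): p = 0.469444.
Step 5: alpha = 0.1. fail to reject H0.

tau_b = -0.3333 (C=5, D=10), p = 0.469444, fail to reject H0.


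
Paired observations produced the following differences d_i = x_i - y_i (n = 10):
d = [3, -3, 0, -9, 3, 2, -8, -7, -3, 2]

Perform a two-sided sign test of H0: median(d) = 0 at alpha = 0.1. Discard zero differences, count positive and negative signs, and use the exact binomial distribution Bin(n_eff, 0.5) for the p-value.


Step 1: Discard zero differences. Original n = 10; n_eff = number of nonzero differences = 9.
Nonzero differences (with sign): +3, -3, -9, +3, +2, -8, -7, -3, +2
Step 2: Count signs: positive = 4, negative = 5.
Step 3: Under H0: P(positive) = 0.5, so the number of positives S ~ Bin(9, 0.5).
Step 4: Two-sided exact p-value = sum of Bin(9,0.5) probabilities at or below the observed probability = 1.000000.
Step 5: alpha = 0.1. fail to reject H0.

n_eff = 9, pos = 4, neg = 5, p = 1.000000, fail to reject H0.


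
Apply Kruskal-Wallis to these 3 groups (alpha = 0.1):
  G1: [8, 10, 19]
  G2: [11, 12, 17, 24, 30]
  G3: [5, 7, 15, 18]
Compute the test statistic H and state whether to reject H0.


Step 1: Combine all N = 12 observations and assign midranks.
sorted (value, group, rank): (5,G3,1), (7,G3,2), (8,G1,3), (10,G1,4), (11,G2,5), (12,G2,6), (15,G3,7), (17,G2,8), (18,G3,9), (19,G1,10), (24,G2,11), (30,G2,12)
Step 2: Sum ranks within each group.
R_1 = 17 (n_1 = 3)
R_2 = 42 (n_2 = 5)
R_3 = 19 (n_3 = 4)
Step 3: H = 12/(N(N+1)) * sum(R_i^2/n_i) - 3(N+1)
     = 12/(12*13) * (17^2/3 + 42^2/5 + 19^2/4) - 3*13
     = 0.076923 * 539.383 - 39
     = 2.491026.
Step 4: No ties, so H is used without correction.
Step 5: Under H0, H ~ chi^2(2); p-value = 0.287793.
Step 6: alpha = 0.1. fail to reject H0.

H = 2.4910, df = 2, p = 0.287793, fail to reject H0.


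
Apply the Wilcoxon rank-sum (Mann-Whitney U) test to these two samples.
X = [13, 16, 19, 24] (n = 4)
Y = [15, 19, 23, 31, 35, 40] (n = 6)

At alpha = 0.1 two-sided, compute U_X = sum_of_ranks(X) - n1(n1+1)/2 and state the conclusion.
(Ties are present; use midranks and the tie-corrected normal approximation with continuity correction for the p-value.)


Step 1: Combine and sort all 10 observations; assign midranks.
sorted (value, group): (13,X), (15,Y), (16,X), (19,X), (19,Y), (23,Y), (24,X), (31,Y), (35,Y), (40,Y)
ranks: 13->1, 15->2, 16->3, 19->4.5, 19->4.5, 23->6, 24->7, 31->8, 35->9, 40->10
Step 2: Rank sum for X: R1 = 1 + 3 + 4.5 + 7 = 15.5.
Step 3: U_X = R1 - n1(n1+1)/2 = 15.5 - 4*5/2 = 15.5 - 10 = 5.5.
       U_Y = n1*n2 - U_X = 24 - 5.5 = 18.5.
Step 4: Ties are present, so use the tie-corrected normal approximation (with continuity correction) for the p-value.
Step 5: p-value = 0.199458; compare to alpha = 0.1. fail to reject H0.

U_X = 5.5, p = 0.199458, fail to reject H0 at alpha = 0.1.


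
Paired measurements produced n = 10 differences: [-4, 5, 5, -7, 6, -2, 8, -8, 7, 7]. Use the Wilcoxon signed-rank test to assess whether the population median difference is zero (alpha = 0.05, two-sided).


Step 1: Drop any zero differences (none here) and take |d_i|.
|d| = [4, 5, 5, 7, 6, 2, 8, 8, 7, 7]
Step 2: Midrank |d_i| (ties get averaged ranks).
ranks: |4|->2, |5|->3.5, |5|->3.5, |7|->7, |6|->5, |2|->1, |8|->9.5, |8|->9.5, |7|->7, |7|->7
Step 3: Attach original signs; sum ranks with positive sign and with negative sign.
W+ = 3.5 + 3.5 + 5 + 9.5 + 7 + 7 = 35.5
W- = 2 + 7 + 1 + 9.5 = 19.5
(Check: W+ + W- = 55 should equal n(n+1)/2 = 55.)
Step 4: Test statistic W = min(W+, W-) = 19.5.
Step 5: Ties in |d|, so use the tie-corrected normal approximation.
        E[W] = n(n+1)/4 = 10*11/4 = 27.5.
        Tie groups: |d|=5 (t=2), |d|=7 (t=3), |d|=8 (t=2); sum(t^3 - t) = 36.
        Var[W] = n(n+1)(2n+1)/24 - sum(t^3-t)/48 = 2310/24 - 36/48 = 95.5.
        z = (W - E[W]) / sqrt(Var[W]) = (19.5 - 27.5) / 9.7724 = -0.8186.
        Two-sided p = 2*Phi(z) = 0.412997.
Step 6: alpha = 0.05. fail to reject H0.

W+ = 35.5, W- = 19.5, W = min = 19.5, p = 0.412997, fail to reject H0.


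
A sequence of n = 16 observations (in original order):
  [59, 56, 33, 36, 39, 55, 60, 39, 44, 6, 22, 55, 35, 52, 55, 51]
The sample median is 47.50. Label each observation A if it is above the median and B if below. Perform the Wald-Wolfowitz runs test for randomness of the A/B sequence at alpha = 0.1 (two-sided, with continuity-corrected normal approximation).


Step 1: Compute median = 47.50; label A = above, B = below.
Labels in order: AABBBAABBBBABAAA  (n_A = 8, n_B = 8)
Step 2: Count runs R = 7.
Step 3: Under H0 (random ordering), E[R] = 2*n_A*n_B/(n_A+n_B) + 1 = 2*8*8/16 + 1 = 9.0000.
        Var[R] = 2*n_A*n_B*(2*n_A*n_B - n_A - n_B) / ((n_A+n_B)^2 * (n_A+n_B-1)) = 14336/3840 = 3.7333.
        SD[R] = 1.9322.
Step 4: Continuity-corrected z = (R + 0.5 - E[R]) / SD[R] = (7 + 0.5 - 9.0000) / 1.9322 = -0.7763.
Step 5: Two-sided p-value via normal approximation = 2*(1 - Phi(|z|)) = 0.437558.
Step 6: alpha = 0.1. fail to reject H0.

R = 7, z = -0.7763, p = 0.437558, fail to reject H0.


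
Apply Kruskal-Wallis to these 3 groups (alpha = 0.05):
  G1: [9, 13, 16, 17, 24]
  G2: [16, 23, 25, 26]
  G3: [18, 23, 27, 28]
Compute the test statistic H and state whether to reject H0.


Step 1: Combine all N = 13 observations and assign midranks.
sorted (value, group, rank): (9,G1,1), (13,G1,2), (16,G1,3.5), (16,G2,3.5), (17,G1,5), (18,G3,6), (23,G2,7.5), (23,G3,7.5), (24,G1,9), (25,G2,10), (26,G2,11), (27,G3,12), (28,G3,13)
Step 2: Sum ranks within each group.
R_1 = 20.5 (n_1 = 5)
R_2 = 32 (n_2 = 4)
R_3 = 38.5 (n_3 = 4)
Step 3: H = 12/(N(N+1)) * sum(R_i^2/n_i) - 3(N+1)
     = 12/(13*14) * (20.5^2/5 + 32^2/4 + 38.5^2/4) - 3*14
     = 0.065934 * 710.612 - 42
     = 4.853571.
Step 4: Ties present; correction factor C = 1 - 12/(13^3 - 13) = 0.994505. Corrected H = 4.853571 / 0.994505 = 4.880387.
Step 5: Under H0, H ~ chi^2(2); p-value = 0.087144.
Step 6: alpha = 0.05. fail to reject H0.

H = 4.8804, df = 2, p = 0.087144, fail to reject H0.


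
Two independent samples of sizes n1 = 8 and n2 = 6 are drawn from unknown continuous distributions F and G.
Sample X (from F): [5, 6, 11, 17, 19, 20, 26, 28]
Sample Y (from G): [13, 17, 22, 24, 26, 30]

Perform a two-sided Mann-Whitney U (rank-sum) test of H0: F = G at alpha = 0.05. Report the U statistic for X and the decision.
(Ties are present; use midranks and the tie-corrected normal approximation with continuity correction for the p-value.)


Step 1: Combine and sort all 14 observations; assign midranks.
sorted (value, group): (5,X), (6,X), (11,X), (13,Y), (17,X), (17,Y), (19,X), (20,X), (22,Y), (24,Y), (26,X), (26,Y), (28,X), (30,Y)
ranks: 5->1, 6->2, 11->3, 13->4, 17->5.5, 17->5.5, 19->7, 20->8, 22->9, 24->10, 26->11.5, 26->11.5, 28->13, 30->14
Step 2: Rank sum for X: R1 = 1 + 2 + 3 + 5.5 + 7 + 8 + 11.5 + 13 = 51.
Step 3: U_X = R1 - n1(n1+1)/2 = 51 - 8*9/2 = 51 - 36 = 15.
       U_Y = n1*n2 - U_X = 48 - 15 = 33.
Step 4: Ties are present, so use the tie-corrected normal approximation (with continuity correction) for the p-value.
Step 5: p-value = 0.271435; compare to alpha = 0.05. fail to reject H0.

U_X = 15, p = 0.271435, fail to reject H0 at alpha = 0.05.


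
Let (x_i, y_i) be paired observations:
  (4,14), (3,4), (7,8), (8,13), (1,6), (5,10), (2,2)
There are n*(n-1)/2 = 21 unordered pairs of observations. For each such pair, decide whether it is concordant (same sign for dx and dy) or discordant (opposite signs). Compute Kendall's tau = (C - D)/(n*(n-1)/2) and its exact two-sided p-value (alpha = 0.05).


Step 1: Enumerate the 21 unordered pairs (i,j) with i<j and classify each by sign(x_j-x_i) * sign(y_j-y_i).
  (1,2):dx=-1,dy=-10->C; (1,3):dx=+3,dy=-6->D; (1,4):dx=+4,dy=-1->D; (1,5):dx=-3,dy=-8->C
  (1,6):dx=+1,dy=-4->D; (1,7):dx=-2,dy=-12->C; (2,3):dx=+4,dy=+4->C; (2,4):dx=+5,dy=+9->C
  (2,5):dx=-2,dy=+2->D; (2,6):dx=+2,dy=+6->C; (2,7):dx=-1,dy=-2->C; (3,4):dx=+1,dy=+5->C
  (3,5):dx=-6,dy=-2->C; (3,6):dx=-2,dy=+2->D; (3,7):dx=-5,dy=-6->C; (4,5):dx=-7,dy=-7->C
  (4,6):dx=-3,dy=-3->C; (4,7):dx=-6,dy=-11->C; (5,6):dx=+4,dy=+4->C; (5,7):dx=+1,dy=-4->D
  (6,7):dx=-3,dy=-8->C
Step 2: C = 15, D = 6, total pairs = 21.
Step 3: tau = (C - D)/(n(n-1)/2) = (15 - 6)/21 = 0.428571.
Step 4: Exact two-sided p-value (enumerate n! = 5040 permutations of y under H0): p = 0.238889.
Step 5: alpha = 0.05. fail to reject H0.

tau_b = 0.4286 (C=15, D=6), p = 0.238889, fail to reject H0.


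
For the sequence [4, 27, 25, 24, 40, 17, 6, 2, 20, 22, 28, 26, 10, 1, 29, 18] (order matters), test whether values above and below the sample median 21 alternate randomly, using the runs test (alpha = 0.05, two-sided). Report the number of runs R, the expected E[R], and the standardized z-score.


Step 1: Compute median = 21; label A = above, B = below.
Labels in order: BAAAABBBBAAABBAB  (n_A = 8, n_B = 8)
Step 2: Count runs R = 7.
Step 3: Under H0 (random ordering), E[R] = 2*n_A*n_B/(n_A+n_B) + 1 = 2*8*8/16 + 1 = 9.0000.
        Var[R] = 2*n_A*n_B*(2*n_A*n_B - n_A - n_B) / ((n_A+n_B)^2 * (n_A+n_B-1)) = 14336/3840 = 3.7333.
        SD[R] = 1.9322.
Step 4: Continuity-corrected z = (R + 0.5 - E[R]) / SD[R] = (7 + 0.5 - 9.0000) / 1.9322 = -0.7763.
Step 5: Two-sided p-value via normal approximation = 2*(1 - Phi(|z|)) = 0.437558.
Step 6: alpha = 0.05. fail to reject H0.

R = 7, z = -0.7763, p = 0.437558, fail to reject H0.


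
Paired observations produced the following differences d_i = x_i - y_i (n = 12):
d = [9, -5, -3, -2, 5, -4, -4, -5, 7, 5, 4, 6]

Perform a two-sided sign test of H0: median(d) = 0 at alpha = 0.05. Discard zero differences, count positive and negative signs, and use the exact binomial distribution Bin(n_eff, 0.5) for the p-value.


Step 1: Discard zero differences. Original n = 12; n_eff = number of nonzero differences = 12.
Nonzero differences (with sign): +9, -5, -3, -2, +5, -4, -4, -5, +7, +5, +4, +6
Step 2: Count signs: positive = 6, negative = 6.
Step 3: Under H0: P(positive) = 0.5, so the number of positives S ~ Bin(12, 0.5).
Step 4: Two-sided exact p-value = sum of Bin(12,0.5) probabilities at or below the observed probability = 1.000000.
Step 5: alpha = 0.05. fail to reject H0.

n_eff = 12, pos = 6, neg = 6, p = 1.000000, fail to reject H0.


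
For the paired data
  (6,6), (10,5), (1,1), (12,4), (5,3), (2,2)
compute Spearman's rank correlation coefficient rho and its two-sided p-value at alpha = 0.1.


Step 1: Rank x and y separately (midranks; no ties here).
rank(x): 6->4, 10->5, 1->1, 12->6, 5->3, 2->2
rank(y): 6->6, 5->5, 1->1, 4->4, 3->3, 2->2
Step 2: d_i = R_x(i) - R_y(i); compute d_i^2.
  (4-6)^2=4, (5-5)^2=0, (1-1)^2=0, (6-4)^2=4, (3-3)^2=0, (2-2)^2=0
sum(d^2) = 8.
Step 3: rho = 1 - 6*8 / (6*(6^2 - 1)) = 1 - 48/210 = 0.771429.
Step 4: Under H0, t = rho * sqrt((n-2)/(1-rho^2)) = 2.4247 ~ t(4).
Step 5: Two-sided p-value from the t-distribution with 4 df = 0.072397.
Step 6: alpha = 0.1. reject H0.

rho = 0.7714, p = 0.072397, reject H0 at alpha = 0.1.


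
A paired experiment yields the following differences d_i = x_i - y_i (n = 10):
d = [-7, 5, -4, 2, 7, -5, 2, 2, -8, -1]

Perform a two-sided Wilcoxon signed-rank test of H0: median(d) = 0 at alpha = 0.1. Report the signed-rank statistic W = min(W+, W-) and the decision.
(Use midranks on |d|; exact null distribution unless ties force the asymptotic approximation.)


Step 1: Drop any zero differences (none here) and take |d_i|.
|d| = [7, 5, 4, 2, 7, 5, 2, 2, 8, 1]
Step 2: Midrank |d_i| (ties get averaged ranks).
ranks: |7|->8.5, |5|->6.5, |4|->5, |2|->3, |7|->8.5, |5|->6.5, |2|->3, |2|->3, |8|->10, |1|->1
Step 3: Attach original signs; sum ranks with positive sign and with negative sign.
W+ = 6.5 + 3 + 8.5 + 3 + 3 = 24
W- = 8.5 + 5 + 6.5 + 10 + 1 = 31
(Check: W+ + W- = 55 should equal n(n+1)/2 = 55.)
Step 4: Test statistic W = min(W+, W-) = 24.
Step 5: Ties in |d|, so use the tie-corrected normal approximation.
        E[W] = n(n+1)/4 = 10*11/4 = 27.5.
        Tie groups: |d|=2 (t=3), |d|=5 (t=2), |d|=7 (t=2); sum(t^3 - t) = 36.
        Var[W] = n(n+1)(2n+1)/24 - sum(t^3-t)/48 = 2310/24 - 36/48 = 95.5.
        z = (W - E[W]) / sqrt(Var[W]) = (24 - 27.5) / 9.7724 = -0.3582.
        Two-sided p = 2*Phi(z) = 0.720230.
Step 6: alpha = 0.1. fail to reject H0.

W+ = 24, W- = 31, W = min = 24, p = 0.720230, fail to reject H0.


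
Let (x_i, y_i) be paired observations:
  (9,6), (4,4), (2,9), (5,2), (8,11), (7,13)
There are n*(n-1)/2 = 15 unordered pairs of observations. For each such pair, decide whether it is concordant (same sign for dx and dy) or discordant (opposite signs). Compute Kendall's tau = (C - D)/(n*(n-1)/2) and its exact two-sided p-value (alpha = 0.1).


Step 1: Enumerate the 15 unordered pairs (i,j) with i<j and classify each by sign(x_j-x_i) * sign(y_j-y_i).
  (1,2):dx=-5,dy=-2->C; (1,3):dx=-7,dy=+3->D; (1,4):dx=-4,dy=-4->C; (1,5):dx=-1,dy=+5->D
  (1,6):dx=-2,dy=+7->D; (2,3):dx=-2,dy=+5->D; (2,4):dx=+1,dy=-2->D; (2,5):dx=+4,dy=+7->C
  (2,6):dx=+3,dy=+9->C; (3,4):dx=+3,dy=-7->D; (3,5):dx=+6,dy=+2->C; (3,6):dx=+5,dy=+4->C
  (4,5):dx=+3,dy=+9->C; (4,6):dx=+2,dy=+11->C; (5,6):dx=-1,dy=+2->D
Step 2: C = 8, D = 7, total pairs = 15.
Step 3: tau = (C - D)/(n(n-1)/2) = (8 - 7)/15 = 0.066667.
Step 4: Exact two-sided p-value (enumerate n! = 720 permutations of y under H0): p = 1.000000.
Step 5: alpha = 0.1. fail to reject H0.

tau_b = 0.0667 (C=8, D=7), p = 1.000000, fail to reject H0.


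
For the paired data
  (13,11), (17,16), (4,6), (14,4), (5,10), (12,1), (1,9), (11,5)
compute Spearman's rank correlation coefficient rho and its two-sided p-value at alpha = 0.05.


Step 1: Rank x and y separately (midranks; no ties here).
rank(x): 13->6, 17->8, 4->2, 14->7, 5->3, 12->5, 1->1, 11->4
rank(y): 11->7, 16->8, 6->4, 4->2, 10->6, 1->1, 9->5, 5->3
Step 2: d_i = R_x(i) - R_y(i); compute d_i^2.
  (6-7)^2=1, (8-8)^2=0, (2-4)^2=4, (7-2)^2=25, (3-6)^2=9, (5-1)^2=16, (1-5)^2=16, (4-3)^2=1
sum(d^2) = 72.
Step 3: rho = 1 - 6*72 / (8*(8^2 - 1)) = 1 - 432/504 = 0.142857.
Step 4: Under H0, t = rho * sqrt((n-2)/(1-rho^2)) = 0.3536 ~ t(6).
Step 5: Two-sided p-value from the t-distribution with 6 df = 0.735765.
Step 6: alpha = 0.05. fail to reject H0.

rho = 0.1429, p = 0.735765, fail to reject H0 at alpha = 0.05.


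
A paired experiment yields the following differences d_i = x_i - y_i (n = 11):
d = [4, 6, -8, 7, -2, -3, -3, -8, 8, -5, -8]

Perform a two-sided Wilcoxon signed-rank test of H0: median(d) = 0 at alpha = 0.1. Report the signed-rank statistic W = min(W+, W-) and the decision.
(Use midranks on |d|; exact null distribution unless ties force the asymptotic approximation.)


Step 1: Drop any zero differences (none here) and take |d_i|.
|d| = [4, 6, 8, 7, 2, 3, 3, 8, 8, 5, 8]
Step 2: Midrank |d_i| (ties get averaged ranks).
ranks: |4|->4, |6|->6, |8|->9.5, |7|->7, |2|->1, |3|->2.5, |3|->2.5, |8|->9.5, |8|->9.5, |5|->5, |8|->9.5
Step 3: Attach original signs; sum ranks with positive sign and with negative sign.
W+ = 4 + 6 + 7 + 9.5 = 26.5
W- = 9.5 + 1 + 2.5 + 2.5 + 9.5 + 5 + 9.5 = 39.5
(Check: W+ + W- = 66 should equal n(n+1)/2 = 66.)
Step 4: Test statistic W = min(W+, W-) = 26.5.
Step 5: Ties in |d|, so use the tie-corrected normal approximation.
        E[W] = n(n+1)/4 = 11*12/4 = 33.
        Tie groups: |d|=3 (t=2), |d|=8 (t=4); sum(t^3 - t) = 66.
        Var[W] = n(n+1)(2n+1)/24 - sum(t^3-t)/48 = 3036/24 - 66/48 = 125.125.
        z = (W - E[W]) / sqrt(Var[W]) = (26.5 - 33) / 11.1859 = -0.5811.
        Two-sided p = 2*Phi(z) = 0.561182.
Step 6: alpha = 0.1. fail to reject H0.

W+ = 26.5, W- = 39.5, W = min = 26.5, p = 0.561182, fail to reject H0.


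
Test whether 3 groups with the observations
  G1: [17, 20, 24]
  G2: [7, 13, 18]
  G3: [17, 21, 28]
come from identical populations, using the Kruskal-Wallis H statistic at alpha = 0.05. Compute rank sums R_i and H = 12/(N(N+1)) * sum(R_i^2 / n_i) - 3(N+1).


Step 1: Combine all N = 9 observations and assign midranks.
sorted (value, group, rank): (7,G2,1), (13,G2,2), (17,G1,3.5), (17,G3,3.5), (18,G2,5), (20,G1,6), (21,G3,7), (24,G1,8), (28,G3,9)
Step 2: Sum ranks within each group.
R_1 = 17.5 (n_1 = 3)
R_2 = 8 (n_2 = 3)
R_3 = 19.5 (n_3 = 3)
Step 3: H = 12/(N(N+1)) * sum(R_i^2/n_i) - 3(N+1)
     = 12/(9*10) * (17.5^2/3 + 8^2/3 + 19.5^2/3) - 3*10
     = 0.133333 * 250.167 - 30
     = 3.355556.
Step 4: Ties present; correction factor C = 1 - 6/(9^3 - 9) = 0.991667. Corrected H = 3.355556 / 0.991667 = 3.383754.
Step 5: Under H0, H ~ chi^2(2); p-value = 0.184174.
Step 6: alpha = 0.05. fail to reject H0.

H = 3.3838, df = 2, p = 0.184174, fail to reject H0.


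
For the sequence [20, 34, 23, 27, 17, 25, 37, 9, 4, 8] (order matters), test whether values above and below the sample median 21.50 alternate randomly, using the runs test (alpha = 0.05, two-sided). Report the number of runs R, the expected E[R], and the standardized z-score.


Step 1: Compute median = 21.50; label A = above, B = below.
Labels in order: BAAABAABBB  (n_A = 5, n_B = 5)
Step 2: Count runs R = 5.
Step 3: Under H0 (random ordering), E[R] = 2*n_A*n_B/(n_A+n_B) + 1 = 2*5*5/10 + 1 = 6.0000.
        Var[R] = 2*n_A*n_B*(2*n_A*n_B - n_A - n_B) / ((n_A+n_B)^2 * (n_A+n_B-1)) = 2000/900 = 2.2222.
        SD[R] = 1.4907.
Step 4: Continuity-corrected z = (R + 0.5 - E[R]) / SD[R] = (5 + 0.5 - 6.0000) / 1.4907 = -0.3354.
Step 5: Two-sided p-value via normal approximation = 2*(1 - Phi(|z|)) = 0.737316.
Step 6: alpha = 0.05. fail to reject H0.

R = 5, z = -0.3354, p = 0.737316, fail to reject H0.


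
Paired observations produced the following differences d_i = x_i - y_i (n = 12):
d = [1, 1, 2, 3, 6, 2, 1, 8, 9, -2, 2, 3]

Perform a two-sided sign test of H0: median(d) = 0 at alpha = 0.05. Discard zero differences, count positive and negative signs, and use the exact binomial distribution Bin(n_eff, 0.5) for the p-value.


Step 1: Discard zero differences. Original n = 12; n_eff = number of nonzero differences = 12.
Nonzero differences (with sign): +1, +1, +2, +3, +6, +2, +1, +8, +9, -2, +2, +3
Step 2: Count signs: positive = 11, negative = 1.
Step 3: Under H0: P(positive) = 0.5, so the number of positives S ~ Bin(12, 0.5).
Step 4: Two-sided exact p-value = sum of Bin(12,0.5) probabilities at or below the observed probability = 0.006348.
Step 5: alpha = 0.05. reject H0.

n_eff = 12, pos = 11, neg = 1, p = 0.006348, reject H0.


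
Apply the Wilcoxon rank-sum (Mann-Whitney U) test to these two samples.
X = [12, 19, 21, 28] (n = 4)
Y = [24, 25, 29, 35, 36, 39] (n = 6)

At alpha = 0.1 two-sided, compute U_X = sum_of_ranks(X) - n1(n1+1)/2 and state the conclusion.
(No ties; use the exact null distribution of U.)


Step 1: Combine and sort all 10 observations; assign midranks.
sorted (value, group): (12,X), (19,X), (21,X), (24,Y), (25,Y), (28,X), (29,Y), (35,Y), (36,Y), (39,Y)
ranks: 12->1, 19->2, 21->3, 24->4, 25->5, 28->6, 29->7, 35->8, 36->9, 39->10
Step 2: Rank sum for X: R1 = 1 + 2 + 3 + 6 = 12.
Step 3: U_X = R1 - n1(n1+1)/2 = 12 - 4*5/2 = 12 - 10 = 2.
       U_Y = n1*n2 - U_X = 24 - 2 = 22.
Step 4: No ties, so the exact null distribution of U (based on enumerating the C(10,4) = 210 equally likely rank assignments) gives the two-sided p-value.
Step 5: p-value = 0.038095; compare to alpha = 0.1. reject H0.

U_X = 2, p = 0.038095, reject H0 at alpha = 0.1.


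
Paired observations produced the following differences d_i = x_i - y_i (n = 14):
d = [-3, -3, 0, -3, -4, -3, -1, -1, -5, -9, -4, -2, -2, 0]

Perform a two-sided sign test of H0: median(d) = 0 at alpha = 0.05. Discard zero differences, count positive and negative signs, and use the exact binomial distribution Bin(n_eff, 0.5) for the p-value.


Step 1: Discard zero differences. Original n = 14; n_eff = number of nonzero differences = 12.
Nonzero differences (with sign): -3, -3, -3, -4, -3, -1, -1, -5, -9, -4, -2, -2
Step 2: Count signs: positive = 0, negative = 12.
Step 3: Under H0: P(positive) = 0.5, so the number of positives S ~ Bin(12, 0.5).
Step 4: Two-sided exact p-value = sum of Bin(12,0.5) probabilities at or below the observed probability = 0.000488.
Step 5: alpha = 0.05. reject H0.

n_eff = 12, pos = 0, neg = 12, p = 0.000488, reject H0.


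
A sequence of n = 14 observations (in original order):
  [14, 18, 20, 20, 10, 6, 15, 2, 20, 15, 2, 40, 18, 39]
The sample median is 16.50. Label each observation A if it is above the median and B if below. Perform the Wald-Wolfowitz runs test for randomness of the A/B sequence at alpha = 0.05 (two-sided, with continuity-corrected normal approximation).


Step 1: Compute median = 16.50; label A = above, B = below.
Labels in order: BAAABBBBABBAAA  (n_A = 7, n_B = 7)
Step 2: Count runs R = 6.
Step 3: Under H0 (random ordering), E[R] = 2*n_A*n_B/(n_A+n_B) + 1 = 2*7*7/14 + 1 = 8.0000.
        Var[R] = 2*n_A*n_B*(2*n_A*n_B - n_A - n_B) / ((n_A+n_B)^2 * (n_A+n_B-1)) = 8232/2548 = 3.2308.
        SD[R] = 1.7974.
Step 4: Continuity-corrected z = (R + 0.5 - E[R]) / SD[R] = (6 + 0.5 - 8.0000) / 1.7974 = -0.8345.
Step 5: Two-sided p-value via normal approximation = 2*(1 - Phi(|z|)) = 0.403986.
Step 6: alpha = 0.05. fail to reject H0.

R = 6, z = -0.8345, p = 0.403986, fail to reject H0.


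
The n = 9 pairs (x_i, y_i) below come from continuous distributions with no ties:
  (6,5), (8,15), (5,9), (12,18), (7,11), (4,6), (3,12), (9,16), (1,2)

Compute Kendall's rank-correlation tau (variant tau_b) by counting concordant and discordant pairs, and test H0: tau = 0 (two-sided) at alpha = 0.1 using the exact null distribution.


Step 1: Enumerate the 36 unordered pairs (i,j) with i<j and classify each by sign(x_j-x_i) * sign(y_j-y_i).
  (1,2):dx=+2,dy=+10->C; (1,3):dx=-1,dy=+4->D; (1,4):dx=+6,dy=+13->C; (1,5):dx=+1,dy=+6->C
  (1,6):dx=-2,dy=+1->D; (1,7):dx=-3,dy=+7->D; (1,8):dx=+3,dy=+11->C; (1,9):dx=-5,dy=-3->C
  (2,3):dx=-3,dy=-6->C; (2,4):dx=+4,dy=+3->C; (2,5):dx=-1,dy=-4->C; (2,6):dx=-4,dy=-9->C
  (2,7):dx=-5,dy=-3->C; (2,8):dx=+1,dy=+1->C; (2,9):dx=-7,dy=-13->C; (3,4):dx=+7,dy=+9->C
  (3,5):dx=+2,dy=+2->C; (3,6):dx=-1,dy=-3->C; (3,7):dx=-2,dy=+3->D; (3,8):dx=+4,dy=+7->C
  (3,9):dx=-4,dy=-7->C; (4,5):dx=-5,dy=-7->C; (4,6):dx=-8,dy=-12->C; (4,7):dx=-9,dy=-6->C
  (4,8):dx=-3,dy=-2->C; (4,9):dx=-11,dy=-16->C; (5,6):dx=-3,dy=-5->C; (5,7):dx=-4,dy=+1->D
  (5,8):dx=+2,dy=+5->C; (5,9):dx=-6,dy=-9->C; (6,7):dx=-1,dy=+6->D; (6,8):dx=+5,dy=+10->C
  (6,9):dx=-3,dy=-4->C; (7,8):dx=+6,dy=+4->C; (7,9):dx=-2,dy=-10->C; (8,9):dx=-8,dy=-14->C
Step 2: C = 30, D = 6, total pairs = 36.
Step 3: tau = (C - D)/(n(n-1)/2) = (30 - 6)/36 = 0.666667.
Step 4: Exact two-sided p-value (enumerate n! = 362880 permutations of y under H0): p = 0.012665.
Step 5: alpha = 0.1. reject H0.

tau_b = 0.6667 (C=30, D=6), p = 0.012665, reject H0.


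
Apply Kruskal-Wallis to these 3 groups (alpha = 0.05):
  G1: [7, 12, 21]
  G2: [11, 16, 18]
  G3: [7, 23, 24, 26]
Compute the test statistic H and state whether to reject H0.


Step 1: Combine all N = 10 observations and assign midranks.
sorted (value, group, rank): (7,G1,1.5), (7,G3,1.5), (11,G2,3), (12,G1,4), (16,G2,5), (18,G2,6), (21,G1,7), (23,G3,8), (24,G3,9), (26,G3,10)
Step 2: Sum ranks within each group.
R_1 = 12.5 (n_1 = 3)
R_2 = 14 (n_2 = 3)
R_3 = 28.5 (n_3 = 4)
Step 3: H = 12/(N(N+1)) * sum(R_i^2/n_i) - 3(N+1)
     = 12/(10*11) * (12.5^2/3 + 14^2/3 + 28.5^2/4) - 3*11
     = 0.109091 * 320.479 - 33
     = 1.961364.
Step 4: Ties present; correction factor C = 1 - 6/(10^3 - 10) = 0.993939. Corrected H = 1.961364 / 0.993939 = 1.973323.
Step 5: Under H0, H ~ chi^2(2); p-value = 0.372819.
Step 6: alpha = 0.05. fail to reject H0.

H = 1.9733, df = 2, p = 0.372819, fail to reject H0.
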